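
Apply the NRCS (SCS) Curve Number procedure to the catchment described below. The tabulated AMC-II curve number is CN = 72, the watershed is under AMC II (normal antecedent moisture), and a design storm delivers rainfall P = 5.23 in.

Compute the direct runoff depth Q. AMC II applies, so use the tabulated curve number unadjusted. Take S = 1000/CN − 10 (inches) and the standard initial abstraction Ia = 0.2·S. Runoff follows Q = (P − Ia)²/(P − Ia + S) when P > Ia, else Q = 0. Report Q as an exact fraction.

AMC II — tabulated CN = 72 applies directly.
S = 1000/72 − 10 = 35/9 in ≈ 3.889 in
Ia = 0.2S: 0.2·3.889 = 0.778 in (exactly 7/9)
Since P=5.230 > Ia=0.778: effective rainfall P−Ia = 4007/900 in
Q = (4007/900)²/((4007/900) + 35/9) = (16056049/810000)/(7507/900) = 16056049/6756300 in ≈ 2.376 in

Q = 16056049/6756300 in ≈ 2.376 in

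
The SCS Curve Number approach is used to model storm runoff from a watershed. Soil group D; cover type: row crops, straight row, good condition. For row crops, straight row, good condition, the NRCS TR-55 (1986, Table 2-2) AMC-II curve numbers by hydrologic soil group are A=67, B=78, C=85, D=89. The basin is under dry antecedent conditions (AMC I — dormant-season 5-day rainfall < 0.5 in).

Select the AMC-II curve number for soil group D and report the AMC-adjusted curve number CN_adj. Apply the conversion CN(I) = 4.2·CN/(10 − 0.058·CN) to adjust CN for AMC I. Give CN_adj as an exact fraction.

CN_adj = 186900/2419 ≈ 77.263

NRCS table: row crops, straight row, good condition, soil group D → CN(II) = 89
Adjust CN=89 to AMC I: 4.2·89/(10 − 0.058·89) → (1869/5) ÷ (2419/500) = 186900/2419 ≈ 77.263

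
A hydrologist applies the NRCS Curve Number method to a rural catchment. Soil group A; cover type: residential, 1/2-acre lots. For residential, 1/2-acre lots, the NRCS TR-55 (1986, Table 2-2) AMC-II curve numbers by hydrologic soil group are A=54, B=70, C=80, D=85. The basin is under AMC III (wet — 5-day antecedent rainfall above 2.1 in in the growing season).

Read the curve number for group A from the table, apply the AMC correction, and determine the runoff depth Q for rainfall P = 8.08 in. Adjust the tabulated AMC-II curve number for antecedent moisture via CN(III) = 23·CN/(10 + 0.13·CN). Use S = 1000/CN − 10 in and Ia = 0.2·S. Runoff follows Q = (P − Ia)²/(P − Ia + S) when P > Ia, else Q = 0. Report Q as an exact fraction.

NRCS table: residential, 1/2-acre lots, soil group A → CN(II) = 54
Adjust CN=54 to AMC III: 23·54/(10 + 0.13·54) → 1242 ÷ (851/50) = 2700/37 ≈ 72.973
S = 1000/(2700/37) − 10 = 100/27 in ≈ 3.704 in
Initial abstraction Ia = S/5 = (100/27)/5 = 20/27 ≈ 0.741 in
P − Ia = 8.080 − 0.741 = 4954/675 ≈ 7.339 in (> 0, runoff occurs)
Runoff Q = (P−Ia)²/(P−Ia+S) = (7.339)²/(7.339+3.704) = 12271058/2515725 ≈ 4.878 in

Q = 12271058/2515725 in ≈ 4.878 in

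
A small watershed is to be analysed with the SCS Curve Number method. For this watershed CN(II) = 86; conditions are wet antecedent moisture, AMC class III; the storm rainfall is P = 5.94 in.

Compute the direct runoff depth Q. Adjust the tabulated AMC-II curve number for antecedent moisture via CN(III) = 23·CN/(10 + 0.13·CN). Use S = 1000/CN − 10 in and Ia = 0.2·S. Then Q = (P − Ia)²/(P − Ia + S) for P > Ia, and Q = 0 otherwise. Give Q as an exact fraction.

Wet (AMC III): CN(III) = 23·86/(10 + 0.13·86) = 1978/(1059/50) = 98900/1059 ≈ 93.390
S = 1000/(98900/1059) − 10 = 700/989 in ≈ 0.708 in
Initial abstraction Ia = S/5 = (700/989)/5 = 140/989 ≈ 0.142 in
Excess rainfall: 5.940 − 0.142 = 5.798 in; P > Ia so Q > 0
Q: (286733/49450)² ÷ (321733/49450) = 82215813289/15909696850 in (≈ 5.168 in)

Q = 82215813289/15909696850 in ≈ 5.168 in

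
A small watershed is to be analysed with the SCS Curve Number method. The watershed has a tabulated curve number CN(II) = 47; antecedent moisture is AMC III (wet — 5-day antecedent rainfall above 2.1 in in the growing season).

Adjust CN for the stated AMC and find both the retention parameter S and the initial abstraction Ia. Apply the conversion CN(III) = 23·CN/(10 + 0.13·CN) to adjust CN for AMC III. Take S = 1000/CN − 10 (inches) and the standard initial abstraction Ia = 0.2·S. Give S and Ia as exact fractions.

S = 5300/1081 in ≈ 4.903 in; Ia = 1060/1081 in ≈ 0.981 in

Wet (AMC III): CN(III) = 23·47/(10 + 0.13·47) = 1081/(1611/100) = 108100/1611 ≈ 67.101
S = 1000/(108100/1611) − 10 = 5300/1081 in ≈ 4.903 in
Initial abstraction Ia = S/5 = (5300/1081)/5 = 1060/1081 ≈ 0.981 in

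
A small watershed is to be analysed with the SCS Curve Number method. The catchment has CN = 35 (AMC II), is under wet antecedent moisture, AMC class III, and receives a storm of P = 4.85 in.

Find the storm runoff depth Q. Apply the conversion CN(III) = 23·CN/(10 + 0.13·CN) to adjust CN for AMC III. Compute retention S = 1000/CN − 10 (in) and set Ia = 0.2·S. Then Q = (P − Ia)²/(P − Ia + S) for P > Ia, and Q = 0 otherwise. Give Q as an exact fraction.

Q = 108513889/117262740 in ≈ 0.925 in

Adjust CN=35 to AMC III: 23·35/(10 + 0.13·35) → 805 ÷ (291/20) = 16100/291 ≈ 55.326
Max retention: S = 1000/(16100/291) − 10 = 1300/161 in (≈ 8.075 in)
Initial abstraction Ia = S/5 = (1300/161)/5 = 260/161 ≈ 1.615 in
P − Ia = 4.850 − 1.615 = 10417/3220 ≈ 3.235 in (> 0, runoff occurs)
Runoff Q = (P−Ia)²/(P−Ia+S) = (3.235)²/(3.235+8.075) = 108513889/117262740 ≈ 0.925 in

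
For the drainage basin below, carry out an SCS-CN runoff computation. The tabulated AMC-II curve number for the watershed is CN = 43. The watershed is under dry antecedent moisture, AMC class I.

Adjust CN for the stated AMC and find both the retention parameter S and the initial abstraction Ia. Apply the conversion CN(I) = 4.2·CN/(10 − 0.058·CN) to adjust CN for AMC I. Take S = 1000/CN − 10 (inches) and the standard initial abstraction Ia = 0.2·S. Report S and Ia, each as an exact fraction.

CN(I) from CN(II)=43: (4.2·43)/(10 − 0.058·43) = 30100/1251 ≈ 24.061
Max retention: S = 1000/(30100/1251) − 10 = 9500/301 in (≈ 31.561 in)
Initial abstraction Ia = S/5 = (9500/301)/5 = 1900/301 ≈ 6.312 in

S = 9500/301 in ≈ 31.561 in; Ia = 1900/301 in ≈ 6.312 in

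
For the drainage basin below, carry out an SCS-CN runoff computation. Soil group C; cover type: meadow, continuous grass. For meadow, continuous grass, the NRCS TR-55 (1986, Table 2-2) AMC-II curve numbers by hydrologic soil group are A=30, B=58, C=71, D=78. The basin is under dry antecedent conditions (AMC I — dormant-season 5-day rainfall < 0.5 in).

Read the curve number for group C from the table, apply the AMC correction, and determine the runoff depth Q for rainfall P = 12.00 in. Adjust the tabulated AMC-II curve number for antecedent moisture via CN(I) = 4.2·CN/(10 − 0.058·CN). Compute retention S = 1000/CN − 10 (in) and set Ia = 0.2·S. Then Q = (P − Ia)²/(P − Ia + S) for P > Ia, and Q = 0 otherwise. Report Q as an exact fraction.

NRCS table: meadow, continuous grass, soil group C → CN(II) = 71
Adjust CN=71 to AMC I: 4.2·71/(10 − 0.058·71) → (1491/5) ÷ (2941/500) = 149100/2941 ≈ 50.697
Retention S: 1000/CN − 10 with CN=50.697 → S = 14500/1491 ≈ 9.725 in
Ia = 0.2S: 0.2·9.725 = 1.945 in (exactly 2900/1491)
Since P=12.000 > Ia=1.945: effective rainfall P−Ia = 14992/1491 in
Q: (14992/1491)² ÷ (29492/1491) = 56190016/10993143 in (≈ 5.111 in)

Q = 56190016/10993143 in ≈ 5.111 in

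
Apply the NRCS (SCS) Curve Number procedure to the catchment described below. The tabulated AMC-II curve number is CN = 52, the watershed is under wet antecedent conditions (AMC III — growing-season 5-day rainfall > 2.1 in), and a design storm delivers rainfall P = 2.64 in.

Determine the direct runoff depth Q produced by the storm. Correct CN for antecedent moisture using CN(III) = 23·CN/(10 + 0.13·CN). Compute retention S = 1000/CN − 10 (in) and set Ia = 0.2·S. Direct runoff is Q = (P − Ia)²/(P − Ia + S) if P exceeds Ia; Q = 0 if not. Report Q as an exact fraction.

Adjust CN=52 to AMC III: 23·52/(10 + 0.13·52) → 1196 ÷ (419/25) = 29900/419 ≈ 71.360
Retention S: 1000/CN − 10 with CN=71.360 → S = 1200/299 ≈ 4.013 in
Initial abstraction Ia = S/5 = (1200/299)/5 = 240/299 ≈ 0.803 in
Excess rainfall: 2.640 − 0.803 = 1.837 in; P > Ia so Q > 0
Q: (13734/7475)² ÷ (43734/7475) = 31437126/54485275 in (≈ 0.577 in)

Q = 31437126/54485275 in ≈ 0.577 in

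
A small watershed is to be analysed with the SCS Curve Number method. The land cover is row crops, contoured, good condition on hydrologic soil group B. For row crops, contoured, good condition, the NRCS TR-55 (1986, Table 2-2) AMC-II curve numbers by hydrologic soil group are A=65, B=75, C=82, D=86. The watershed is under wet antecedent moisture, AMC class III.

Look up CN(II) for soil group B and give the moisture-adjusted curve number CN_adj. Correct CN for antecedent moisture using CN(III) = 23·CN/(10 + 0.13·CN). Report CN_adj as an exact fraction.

NRCS table: row crops, contoured, good condition, soil group B → CN(II) = 75
Wet (AMC III): CN(III) = 23·75/(10 + 0.13·75) = 1725/(79/4) = 6900/79 ≈ 87.342

CN_adj = 6900/79 ≈ 87.342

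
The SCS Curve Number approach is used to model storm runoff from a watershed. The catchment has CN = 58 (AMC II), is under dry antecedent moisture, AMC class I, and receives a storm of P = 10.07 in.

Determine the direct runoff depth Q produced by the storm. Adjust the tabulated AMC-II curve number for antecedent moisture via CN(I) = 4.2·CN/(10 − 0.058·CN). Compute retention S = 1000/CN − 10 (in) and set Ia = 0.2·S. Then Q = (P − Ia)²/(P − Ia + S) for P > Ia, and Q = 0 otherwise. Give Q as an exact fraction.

CN(I) from CN(II)=58: (4.2·58)/(10 − 0.058·58) = 2900/79 ≈ 36.709
Retention S: 1000/CN − 10 with CN=36.709 → S = 500/29 ≈ 17.241 in
Ia = 0.2S: 0.2·17.241 = 3.448 in (exactly 100/29)
P − Ia = 10.070 − 3.448 = 19203/2900 ≈ 6.622 in (> 0, runoff occurs)
Q = (19203/2900)²/((19203/2900) + 500/29) = (368755209/8410000)/(69203/2900) = 368755209/200688700 in ≈ 1.837 in

Q = 368755209/200688700 in ≈ 1.837 in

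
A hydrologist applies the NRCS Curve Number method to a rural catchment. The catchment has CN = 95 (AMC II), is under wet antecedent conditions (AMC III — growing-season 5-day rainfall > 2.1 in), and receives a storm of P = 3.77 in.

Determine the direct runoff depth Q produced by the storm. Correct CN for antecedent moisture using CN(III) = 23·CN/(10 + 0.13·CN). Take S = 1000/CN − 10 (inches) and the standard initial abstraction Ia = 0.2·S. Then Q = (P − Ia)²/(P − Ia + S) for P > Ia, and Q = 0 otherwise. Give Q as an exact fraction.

Wet (AMC III): CN(III) = 23·95/(10 + 0.13·95) = 2185/(447/20) = 43700/447 ≈ 97.763
Retention S: 1000/CN − 10 with CN=97.763 → S = 100/437 ≈ 0.229 in
Initial abstraction Ia = S/5 = (100/437)/5 = 20/437 ≈ 0.046 in
P − Ia = 3.770 − 0.046 = 162749/43700 ≈ 3.724 in (> 0, runoff occurs)
Q = (162749/43700)²/((162749/43700) + 100/437) = (26487237001/1909690000)/(172749/43700) = 26487237001/7549131300 in ≈ 3.509 in

Q = 26487237001/7549131300 in ≈ 3.509 in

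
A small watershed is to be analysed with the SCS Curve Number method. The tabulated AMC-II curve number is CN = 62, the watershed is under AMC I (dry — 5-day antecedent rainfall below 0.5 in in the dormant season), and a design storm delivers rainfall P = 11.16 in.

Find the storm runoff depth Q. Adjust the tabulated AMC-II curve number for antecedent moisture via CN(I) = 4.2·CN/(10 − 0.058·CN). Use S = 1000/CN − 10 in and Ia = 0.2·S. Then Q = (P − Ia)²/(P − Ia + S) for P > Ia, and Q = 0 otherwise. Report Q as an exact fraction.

Adjust CN=62 to AMC I: 4.2·62/(10 − 0.058·62) → (1302/5) ÷ (1601/250) = 65100/1601 ≈ 40.662
Max retention: S = 1000/(65100/1601) − 10 = 9500/651 in (≈ 14.593 in)
Ia = 0.2S: 0.2·14.593 = 2.919 in (exactly 1900/651)
Since P=11.160 > Ia=2.919: effective rainfall P−Ia = 134129/16275 in
Q = (134129/16275)²/((134129/16275) + 9500/651) = (17990588641/264875625)/(371629/16275) = 17990588641/6048261975 in ≈ 2.975 in

Q = 17990588641/6048261975 in ≈ 2.975 in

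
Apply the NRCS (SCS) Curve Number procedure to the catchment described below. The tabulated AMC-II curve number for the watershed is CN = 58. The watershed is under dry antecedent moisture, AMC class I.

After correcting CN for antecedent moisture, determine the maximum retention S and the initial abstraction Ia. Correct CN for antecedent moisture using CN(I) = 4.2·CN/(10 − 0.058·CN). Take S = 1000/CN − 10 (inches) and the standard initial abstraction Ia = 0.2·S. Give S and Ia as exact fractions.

S = 500/29 in ≈ 17.241 in; Ia = 100/29 in ≈ 3.448 in

Dry (AMC I): CN(I) = 4.2·58/(10 − 0.058·58) = (1218/5)/(1659/250) = 2900/79 ≈ 36.709
Retention S: 1000/CN − 10 with CN=36.709 → S = 500/29 ≈ 17.241 in
Ia = 0.2·(500/29) = 100/29 in ≈ 3.448 in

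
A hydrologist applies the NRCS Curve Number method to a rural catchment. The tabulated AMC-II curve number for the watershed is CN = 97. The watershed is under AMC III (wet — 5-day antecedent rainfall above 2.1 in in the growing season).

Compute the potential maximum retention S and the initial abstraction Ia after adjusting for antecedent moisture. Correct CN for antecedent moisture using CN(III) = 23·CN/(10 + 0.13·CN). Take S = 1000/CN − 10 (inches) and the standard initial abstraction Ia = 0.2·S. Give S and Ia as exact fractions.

CN(III) from CN(II)=97: (23·97)/(10 + 0.13·97) = 223100/2261 ≈ 98.673
Retention S: 1000/CN − 10 with CN=98.673 → S = 300/2231 ≈ 0.134 in
Ia = 0.2S: 0.2·0.134 = 0.027 in (exactly 60/2231)

S = 300/2231 in ≈ 0.134 in; Ia = 60/2231 in ≈ 0.027 in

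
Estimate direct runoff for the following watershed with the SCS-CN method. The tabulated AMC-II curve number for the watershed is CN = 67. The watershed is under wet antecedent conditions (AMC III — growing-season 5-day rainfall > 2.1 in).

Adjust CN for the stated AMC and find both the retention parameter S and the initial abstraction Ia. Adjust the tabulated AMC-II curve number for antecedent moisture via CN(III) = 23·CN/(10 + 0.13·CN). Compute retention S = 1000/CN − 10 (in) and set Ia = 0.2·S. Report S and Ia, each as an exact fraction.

S = 3300/1541 in ≈ 2.141 in; Ia = 660/1541 in ≈ 0.428 in

Adjust CN=67 to AMC III: 23·67/(10 + 0.13·67) → 1541 ÷ (1871/100) = 154100/1871 ≈ 82.362
Retention S: 1000/CN − 10 with CN=82.362 → S = 3300/1541 ≈ 2.141 in
Ia = 0.2·(3300/1541) = 660/1541 in ≈ 0.428 in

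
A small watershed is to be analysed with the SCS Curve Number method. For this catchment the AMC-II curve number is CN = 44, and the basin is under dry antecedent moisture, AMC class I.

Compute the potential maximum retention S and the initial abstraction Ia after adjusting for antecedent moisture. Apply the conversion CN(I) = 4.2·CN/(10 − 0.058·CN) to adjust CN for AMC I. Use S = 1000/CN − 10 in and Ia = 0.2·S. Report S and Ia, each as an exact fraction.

CN(I) from CN(II)=44: (4.2·44)/(10 − 0.058·44) = 3300/133 ≈ 24.812
S = 1000/(3300/133) − 10 = 1000/33 in ≈ 30.303 in
Initial abstraction Ia = S/5 = (1000/33)/5 = 200/33 ≈ 6.061 in

S = 1000/33 in ≈ 30.303 in; Ia = 200/33 in ≈ 6.061 in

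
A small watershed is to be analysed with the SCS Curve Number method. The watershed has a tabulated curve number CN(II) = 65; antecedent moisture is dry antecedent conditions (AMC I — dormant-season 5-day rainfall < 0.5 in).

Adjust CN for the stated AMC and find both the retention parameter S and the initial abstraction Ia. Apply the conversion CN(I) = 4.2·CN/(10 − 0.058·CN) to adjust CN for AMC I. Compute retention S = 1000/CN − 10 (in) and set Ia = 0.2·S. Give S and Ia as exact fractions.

Adjust CN=65 to AMC I: 4.2·65/(10 − 0.058·65) → 273 ÷ (623/100) = 3900/89 ≈ 43.820
Retention S: 1000/CN − 10 with CN=43.820 → S = 500/39 ≈ 12.821 in
Ia = 0.2·(500/39) = 100/39 in ≈ 2.564 in

S = 500/39 in ≈ 12.821 in; Ia = 100/39 in ≈ 2.564 in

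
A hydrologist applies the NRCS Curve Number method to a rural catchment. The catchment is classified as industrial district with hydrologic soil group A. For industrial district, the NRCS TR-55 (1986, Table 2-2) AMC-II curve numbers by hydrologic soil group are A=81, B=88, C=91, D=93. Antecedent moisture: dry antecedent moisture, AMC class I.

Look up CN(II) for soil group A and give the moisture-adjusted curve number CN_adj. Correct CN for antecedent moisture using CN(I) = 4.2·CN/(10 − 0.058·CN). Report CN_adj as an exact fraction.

CN_adj = 170100/2651 ≈ 64.164

NRCS table: industrial district, soil group A → CN(II) = 81
Adjust CN=81 to AMC I: 4.2·81/(10 − 0.058·81) → (1701/5) ÷ (2651/500) = 170100/2651 ≈ 64.164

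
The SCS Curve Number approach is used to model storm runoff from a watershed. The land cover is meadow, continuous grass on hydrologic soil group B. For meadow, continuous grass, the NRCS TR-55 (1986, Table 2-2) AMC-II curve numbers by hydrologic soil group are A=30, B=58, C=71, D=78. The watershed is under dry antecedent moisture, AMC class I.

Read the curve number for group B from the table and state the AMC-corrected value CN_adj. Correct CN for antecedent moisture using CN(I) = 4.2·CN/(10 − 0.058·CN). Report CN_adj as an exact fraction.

NRCS table: meadow, continuous grass, soil group B → CN(II) = 58
Adjust CN=58 to AMC I: 4.2·58/(10 − 0.058·58) → (1218/5) ÷ (1659/250) = 2900/79 ≈ 36.709

CN_adj = 2900/79 ≈ 36.709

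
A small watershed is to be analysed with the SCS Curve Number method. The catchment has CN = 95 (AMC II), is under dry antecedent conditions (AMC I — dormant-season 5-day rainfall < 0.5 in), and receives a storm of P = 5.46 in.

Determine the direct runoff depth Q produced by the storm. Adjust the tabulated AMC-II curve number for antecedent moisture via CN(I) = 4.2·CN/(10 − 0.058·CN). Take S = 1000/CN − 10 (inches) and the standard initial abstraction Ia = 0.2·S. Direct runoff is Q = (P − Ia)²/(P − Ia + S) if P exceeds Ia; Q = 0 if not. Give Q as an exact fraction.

Dry (AMC I): CN(I) = 4.2·95/(10 − 0.058·95) = 399/(449/100) = 39900/449 ≈ 88.864
Max retention: S = 1000/(39900/449) − 10 = 500/399 in (≈ 1.253 in)
Initial abstraction Ia = S/5 = (500/399)/5 = 100/399 ≈ 0.251 in
Excess rainfall: 5.460 − 0.251 = 5.209 in; P > Ia so Q > 0
Q = (103927/19950)²/((103927/19950) + 500/399) = (10800821329/398002500)/(128927/19950) = 10800821329/2572093650 in ≈ 4.199 in

Q = 10800821329/2572093650 in ≈ 4.199 in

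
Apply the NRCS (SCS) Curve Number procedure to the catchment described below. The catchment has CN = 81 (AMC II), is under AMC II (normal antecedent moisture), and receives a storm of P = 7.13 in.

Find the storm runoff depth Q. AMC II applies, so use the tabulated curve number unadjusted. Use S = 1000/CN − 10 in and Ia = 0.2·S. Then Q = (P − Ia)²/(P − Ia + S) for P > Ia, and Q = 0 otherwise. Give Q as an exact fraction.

Q = 2910926209/590919300 in ≈ 4.926 in

Average conditions: CN = 81 (no AMC adjustment).
S = 1000/81 − 10 = 190/81 in ≈ 2.346 in
Ia = 0.2S: 0.2·2.346 = 0.469 in (exactly 38/81)
P − Ia = 7.130 − 0.469 = 53953/8100 ≈ 6.661 in (> 0, runoff occurs)
Runoff Q = (P−Ia)²/(P−Ia+S) = (6.661)²/(6.661+2.346) = 2910926209/590919300 ≈ 4.926 in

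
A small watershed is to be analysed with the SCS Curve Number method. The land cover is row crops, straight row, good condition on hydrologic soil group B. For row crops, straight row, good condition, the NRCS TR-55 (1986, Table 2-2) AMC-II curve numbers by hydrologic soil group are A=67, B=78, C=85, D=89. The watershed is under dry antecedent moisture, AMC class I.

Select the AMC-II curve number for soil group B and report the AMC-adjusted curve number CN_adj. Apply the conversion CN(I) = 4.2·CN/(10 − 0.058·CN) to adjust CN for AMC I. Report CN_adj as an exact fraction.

CN_adj = 81900/1369 ≈ 59.825

NRCS table: row crops, straight row, good condition, soil group B → CN(II) = 78
Adjust CN=78 to AMC I: 4.2·78/(10 − 0.058·78) → (1638/5) ÷ (1369/250) = 81900/1369 ≈ 59.825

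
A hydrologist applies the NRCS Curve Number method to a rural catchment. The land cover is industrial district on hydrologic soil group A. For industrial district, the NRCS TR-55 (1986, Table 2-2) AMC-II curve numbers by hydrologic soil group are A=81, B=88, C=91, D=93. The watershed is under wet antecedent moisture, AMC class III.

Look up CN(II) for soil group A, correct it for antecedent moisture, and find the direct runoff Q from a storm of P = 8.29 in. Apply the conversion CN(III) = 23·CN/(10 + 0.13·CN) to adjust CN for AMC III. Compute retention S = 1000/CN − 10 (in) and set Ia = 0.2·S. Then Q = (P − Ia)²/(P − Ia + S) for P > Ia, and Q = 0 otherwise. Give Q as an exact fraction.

Q = 2269322306329/316044350100 in ≈ 7.180 in

NRCS table: industrial district, soil group A → CN(II) = 81
Wet (AMC III): CN(III) = 23·81/(10 + 0.13·81) = 1863/(2053/100) = 186300/2053 ≈ 90.745
Retention S: 1000/CN − 10 with CN=90.745 → S = 1900/1863 ≈ 1.020 in
Ia = 0.2S: 0.2·1.020 = 0.204 in (exactly 380/1863)
P − Ia = 8.290 − 0.204 = 1506427/186300 ≈ 8.086 in (> 0, runoff occurs)
Q = (1506427/186300)²/((1506427/186300) + 1900/1863) = (2269322306329/34707690000)/(1696427/186300) = 2269322306329/316044350100 in ≈ 7.180 in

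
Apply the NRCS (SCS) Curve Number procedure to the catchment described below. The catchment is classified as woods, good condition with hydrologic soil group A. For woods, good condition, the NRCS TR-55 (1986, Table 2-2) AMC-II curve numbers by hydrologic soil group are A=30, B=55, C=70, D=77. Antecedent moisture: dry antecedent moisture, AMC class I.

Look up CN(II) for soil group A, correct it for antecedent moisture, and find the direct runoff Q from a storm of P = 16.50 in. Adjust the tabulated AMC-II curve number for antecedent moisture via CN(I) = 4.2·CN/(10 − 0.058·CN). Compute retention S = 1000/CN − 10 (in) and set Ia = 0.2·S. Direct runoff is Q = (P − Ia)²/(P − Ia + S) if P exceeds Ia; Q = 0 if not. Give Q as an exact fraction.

Q = 9409/19746 in ≈ 0.477 in

NRCS table: woods, good condition, soil group A → CN(II) = 30
Adjust CN=30 to AMC I: 4.2·30/(10 − 0.058·30) → 126 ÷ (413/50) = 900/59 ≈ 15.254
S = 1000/(900/59) − 10 = 500/9 in ≈ 55.556 in
Initial abstraction Ia = S/5 = (500/9)/5 = 100/9 ≈ 11.111 in
Since P=16.500 > Ia=11.111: effective rainfall P−Ia = 97/18 in
Q = (97/18)²/((97/18) + 500/9) = (9409/324)/(1097/18) = 9409/19746 in ≈ 0.477 in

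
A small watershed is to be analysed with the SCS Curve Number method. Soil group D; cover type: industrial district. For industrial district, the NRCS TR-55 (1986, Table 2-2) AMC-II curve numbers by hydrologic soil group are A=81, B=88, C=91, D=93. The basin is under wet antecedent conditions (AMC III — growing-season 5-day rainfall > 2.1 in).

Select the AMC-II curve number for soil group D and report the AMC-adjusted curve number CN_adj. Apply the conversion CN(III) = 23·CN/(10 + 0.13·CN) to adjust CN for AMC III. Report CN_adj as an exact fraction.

CN_adj = 213900/2209 ≈ 96.831

NRCS table: industrial district, soil group D → CN(II) = 93
Adjust CN=93 to AMC III: 23·93/(10 + 0.13·93) → 2139 ÷ (2209/100) = 213900/2209 ≈ 96.831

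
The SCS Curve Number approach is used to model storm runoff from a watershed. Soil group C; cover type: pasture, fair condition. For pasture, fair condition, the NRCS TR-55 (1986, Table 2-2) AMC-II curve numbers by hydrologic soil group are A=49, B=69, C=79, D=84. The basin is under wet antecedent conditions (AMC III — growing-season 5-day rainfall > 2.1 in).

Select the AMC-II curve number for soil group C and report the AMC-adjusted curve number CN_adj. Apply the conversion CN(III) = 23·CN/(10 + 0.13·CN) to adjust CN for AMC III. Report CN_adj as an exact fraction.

NRCS table: pasture, fair condition, soil group C → CN(II) = 79
Adjust CN=79 to AMC III: 23·79/(10 + 0.13·79) → 1817 ÷ (2027/100) = 181700/2027 ≈ 89.640

CN_adj = 181700/2027 ≈ 89.640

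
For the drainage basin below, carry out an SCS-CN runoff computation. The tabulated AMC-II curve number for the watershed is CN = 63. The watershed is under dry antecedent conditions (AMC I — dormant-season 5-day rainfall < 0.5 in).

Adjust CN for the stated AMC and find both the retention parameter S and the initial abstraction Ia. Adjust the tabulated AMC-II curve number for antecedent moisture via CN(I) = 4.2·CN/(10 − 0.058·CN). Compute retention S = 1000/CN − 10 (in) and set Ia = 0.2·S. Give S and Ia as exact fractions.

Dry (AMC I): CN(I) = 4.2·63/(10 − 0.058·63) = (1323/5)/(3173/500) = 132300/3173 ≈ 41.696
Max retention: S = 1000/(132300/3173) − 10 = 18500/1323 in (≈ 13.983 in)
Ia = 0.2S: 0.2·13.983 = 2.797 in (exactly 3700/1323)

S = 18500/1323 in ≈ 13.983 in; Ia = 3700/1323 in ≈ 2.797 in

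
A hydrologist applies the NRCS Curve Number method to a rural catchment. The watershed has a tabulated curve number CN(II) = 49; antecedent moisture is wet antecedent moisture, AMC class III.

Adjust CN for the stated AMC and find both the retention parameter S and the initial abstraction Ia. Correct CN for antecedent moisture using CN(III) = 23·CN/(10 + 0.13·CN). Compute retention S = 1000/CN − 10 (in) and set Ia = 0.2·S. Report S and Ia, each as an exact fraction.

S = 5100/1127 in ≈ 4.525 in; Ia = 1020/1127 in ≈ 0.905 in

CN(III) from CN(II)=49: (23·49)/(10 + 0.13·49) = 112700/1637 ≈ 68.845
Max retention: S = 1000/(112700/1637) − 10 = 5100/1127 in (≈ 4.525 in)
Ia = 0.2·(5100/1127) = 1020/1127 in ≈ 0.905 in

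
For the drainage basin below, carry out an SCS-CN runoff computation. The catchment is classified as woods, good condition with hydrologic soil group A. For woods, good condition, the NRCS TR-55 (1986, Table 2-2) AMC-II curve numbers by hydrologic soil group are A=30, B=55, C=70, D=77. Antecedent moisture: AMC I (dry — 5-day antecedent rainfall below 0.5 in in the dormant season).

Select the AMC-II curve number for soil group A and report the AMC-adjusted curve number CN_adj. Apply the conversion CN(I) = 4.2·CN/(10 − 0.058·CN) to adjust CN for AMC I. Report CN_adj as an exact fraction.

CN_adj = 900/59 ≈ 15.254

NRCS table: woods, good condition, soil group A → CN(II) = 30
Adjust CN=30 to AMC I: 4.2·30/(10 − 0.058·30) → 126 ÷ (413/50) = 900/59 ≈ 15.254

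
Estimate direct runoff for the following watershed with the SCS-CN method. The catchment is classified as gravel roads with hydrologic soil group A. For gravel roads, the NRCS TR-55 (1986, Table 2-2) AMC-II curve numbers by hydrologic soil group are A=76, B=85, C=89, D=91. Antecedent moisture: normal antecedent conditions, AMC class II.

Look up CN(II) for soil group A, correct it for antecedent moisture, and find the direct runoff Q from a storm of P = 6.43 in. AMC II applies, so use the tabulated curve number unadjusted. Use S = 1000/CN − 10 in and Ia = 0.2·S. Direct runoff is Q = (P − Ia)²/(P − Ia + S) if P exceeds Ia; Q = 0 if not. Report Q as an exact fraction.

Q = 121374289/32332300 in ≈ 3.754 in

NRCS table: gravel roads, soil group A → CN(II) = 76
Average conditions: CN = 76 (no AMC adjustment).
Max retention: S = 1000/76 − 10 = 60/19 in (≈ 3.158 in)
Initial abstraction Ia = S/5 = (60/19)/5 = 12/19 ≈ 0.632 in
P − Ia = 6.430 − 0.632 = 11017/1900 ≈ 5.798 in (> 0, runoff occurs)
Runoff Q = (P−Ia)²/(P−Ia+S) = (5.798)²/(5.798+3.158) = 121374289/32332300 ≈ 3.754 in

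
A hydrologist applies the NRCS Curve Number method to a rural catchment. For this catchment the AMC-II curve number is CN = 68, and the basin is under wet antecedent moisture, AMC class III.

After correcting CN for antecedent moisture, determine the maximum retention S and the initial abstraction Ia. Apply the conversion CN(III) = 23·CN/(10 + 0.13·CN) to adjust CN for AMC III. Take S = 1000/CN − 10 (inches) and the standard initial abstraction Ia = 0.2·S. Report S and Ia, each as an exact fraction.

S = 800/391 in ≈ 2.046 in; Ia = 160/391 in ≈ 0.409 in

CN(III) from CN(II)=68: (23·68)/(10 + 0.13·68) = 39100/471 ≈ 83.015
Retention S: 1000/CN − 10 with CN=83.015 → S = 800/391 ≈ 2.046 in
Initial abstraction Ia = S/5 = (800/391)/5 = 160/391 ≈ 0.409 in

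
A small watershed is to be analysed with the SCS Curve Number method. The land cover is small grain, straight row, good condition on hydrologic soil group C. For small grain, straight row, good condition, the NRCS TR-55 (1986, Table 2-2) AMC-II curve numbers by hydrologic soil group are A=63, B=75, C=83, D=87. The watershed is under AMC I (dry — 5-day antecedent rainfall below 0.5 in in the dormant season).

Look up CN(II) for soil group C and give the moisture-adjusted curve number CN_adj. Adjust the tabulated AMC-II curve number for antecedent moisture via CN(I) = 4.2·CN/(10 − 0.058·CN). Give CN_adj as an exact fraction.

NRCS table: small grain, straight row, good condition, soil group C → CN(II) = 83
Adjust CN=83 to AMC I: 4.2·83/(10 − 0.058·83) → (1743/5) ÷ (2593/500) = 174300/2593 ≈ 67.219

CN_adj = 174300/2593 ≈ 67.219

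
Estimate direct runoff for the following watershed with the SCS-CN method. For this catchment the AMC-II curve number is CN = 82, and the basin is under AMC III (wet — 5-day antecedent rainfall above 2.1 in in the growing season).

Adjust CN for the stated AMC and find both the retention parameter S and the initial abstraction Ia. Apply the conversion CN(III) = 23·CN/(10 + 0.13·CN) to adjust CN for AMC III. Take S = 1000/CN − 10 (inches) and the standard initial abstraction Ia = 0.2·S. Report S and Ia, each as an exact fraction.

Wet (AMC III): CN(III) = 23·82/(10 + 0.13·82) = 1886/(1033/50) = 94300/1033 ≈ 91.288
S = 1000/(94300/1033) − 10 = 900/943 in ≈ 0.954 in
Ia = 0.2S: 0.2·0.954 = 0.191 in (exactly 180/943)

S = 900/943 in ≈ 0.954 in; Ia = 180/943 in ≈ 0.191 in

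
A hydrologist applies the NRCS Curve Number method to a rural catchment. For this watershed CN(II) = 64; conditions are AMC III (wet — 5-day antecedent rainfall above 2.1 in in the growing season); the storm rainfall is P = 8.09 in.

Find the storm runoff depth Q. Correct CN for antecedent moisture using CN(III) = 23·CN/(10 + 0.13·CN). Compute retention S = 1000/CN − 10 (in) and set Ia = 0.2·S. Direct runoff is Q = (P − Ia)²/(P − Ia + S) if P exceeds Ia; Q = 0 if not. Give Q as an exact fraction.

Q = 76405081/13286525 in ≈ 5.751 in

CN(III) from CN(II)=64: (23·64)/(10 + 0.13·64) = 18400/229 ≈ 80.349
Retention S: 1000/CN − 10 with CN=80.349 → S = 225/92 ≈ 2.446 in
Ia = 0.2·(225/92) = 45/92 in ≈ 0.489 in
Excess rainfall: 8.090 − 0.489 = 7.601 in; P > Ia so Q > 0
Q: (8741/1150)² ÷ (23107/2300) = 76405081/13286525 in (≈ 5.751 in)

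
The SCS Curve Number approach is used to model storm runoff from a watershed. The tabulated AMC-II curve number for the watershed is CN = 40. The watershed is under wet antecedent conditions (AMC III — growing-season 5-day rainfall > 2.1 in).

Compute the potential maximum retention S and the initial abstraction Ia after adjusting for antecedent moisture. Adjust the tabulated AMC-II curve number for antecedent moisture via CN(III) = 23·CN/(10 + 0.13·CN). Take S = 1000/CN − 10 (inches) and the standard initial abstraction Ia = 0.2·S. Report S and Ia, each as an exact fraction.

S = 150/23 in ≈ 6.522 in; Ia = 30/23 in ≈ 1.304 in

Adjust CN=40 to AMC III: 23·40/(10 + 0.13·40) → 920 ÷ (76/5) = 1150/19 ≈ 60.526
Retention S: 1000/CN − 10 with CN=60.526 → S = 150/23 ≈ 6.522 in
Initial abstraction Ia = S/5 = (150/23)/5 = 30/23 ≈ 1.304 in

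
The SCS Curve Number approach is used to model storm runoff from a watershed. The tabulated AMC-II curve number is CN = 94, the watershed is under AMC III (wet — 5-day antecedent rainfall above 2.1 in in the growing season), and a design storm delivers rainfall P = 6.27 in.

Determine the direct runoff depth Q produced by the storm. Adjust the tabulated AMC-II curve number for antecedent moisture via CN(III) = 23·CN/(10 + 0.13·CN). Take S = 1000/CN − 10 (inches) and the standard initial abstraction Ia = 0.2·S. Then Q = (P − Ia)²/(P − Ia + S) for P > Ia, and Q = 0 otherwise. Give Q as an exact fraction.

Q = 150432591123/25287724900 in ≈ 5.949 in

Wet (AMC III): CN(III) = 23·94/(10 + 0.13·94) = 2162/(1111/50) = 108100/1111 ≈ 97.300
Retention S: 1000/CN − 10 with CN=97.300 → S = 300/1081 ≈ 0.278 in
Ia = 0.2·(300/1081) = 60/1081 in ≈ 0.056 in
Since P=6.270 > Ia=0.056: effective rainfall P−Ia = 671787/108100 in
Q = (671787/108100)²/((671787/108100) + 300/1081) = (451297773369/11685610000)/(701787/108100) = 150432591123/25287724900 in ≈ 5.949 in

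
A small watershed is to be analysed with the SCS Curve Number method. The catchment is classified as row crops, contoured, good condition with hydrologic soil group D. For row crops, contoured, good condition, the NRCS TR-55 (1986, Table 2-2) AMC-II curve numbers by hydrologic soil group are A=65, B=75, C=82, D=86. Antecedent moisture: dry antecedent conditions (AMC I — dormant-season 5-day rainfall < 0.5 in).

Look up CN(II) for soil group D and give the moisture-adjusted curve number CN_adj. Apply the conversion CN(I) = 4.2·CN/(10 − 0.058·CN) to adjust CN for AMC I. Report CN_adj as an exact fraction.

CN_adj = 12900/179 ≈ 72.067

NRCS table: row crops, contoured, good condition, soil group D → CN(II) = 86
Dry (AMC I): CN(I) = 4.2·86/(10 − 0.058·86) = (1806/5)/(1253/250) = 12900/179 ≈ 72.067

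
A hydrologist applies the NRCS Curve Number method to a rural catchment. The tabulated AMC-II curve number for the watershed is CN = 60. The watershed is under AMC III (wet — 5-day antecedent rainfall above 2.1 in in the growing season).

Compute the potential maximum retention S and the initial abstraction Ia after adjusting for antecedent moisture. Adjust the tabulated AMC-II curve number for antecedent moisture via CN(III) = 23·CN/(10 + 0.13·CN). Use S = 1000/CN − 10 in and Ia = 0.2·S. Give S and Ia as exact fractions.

Wet (AMC III): CN(III) = 23·60/(10 + 0.13·60) = 1380/(89/5) = 6900/89 ≈ 77.528
S = 1000/(6900/89) − 10 = 200/69 in ≈ 2.899 in
Ia = 0.2S: 0.2·2.899 = 0.580 in (exactly 40/69)

S = 200/69 in ≈ 2.899 in; Ia = 40/69 in ≈ 0.580 in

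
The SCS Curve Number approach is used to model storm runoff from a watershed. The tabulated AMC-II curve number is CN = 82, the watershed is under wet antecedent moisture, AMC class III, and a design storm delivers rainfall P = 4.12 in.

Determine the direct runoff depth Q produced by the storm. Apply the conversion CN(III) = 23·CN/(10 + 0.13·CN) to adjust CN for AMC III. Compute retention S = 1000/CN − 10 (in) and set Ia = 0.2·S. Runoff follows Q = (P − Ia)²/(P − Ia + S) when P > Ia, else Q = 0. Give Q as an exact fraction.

CN(III) from CN(II)=82: (23·82)/(10 + 0.13·82) = 94300/1033 ≈ 91.288
S = 1000/(94300/1033) − 10 = 900/943 in ≈ 0.954 in
Initial abstraction Ia = S/5 = (900/943)/5 = 180/943 ≈ 0.191 in
Excess rainfall: 4.120 − 0.191 = 3.929 in; P > Ia so Q > 0
Runoff Q = (P−Ia)²/(P−Ia+S) = (3.929)²/(3.929+0.954) = 8580131641/2714166175 ≈ 3.161 in

Q = 8580131641/2714166175 in ≈ 3.161 in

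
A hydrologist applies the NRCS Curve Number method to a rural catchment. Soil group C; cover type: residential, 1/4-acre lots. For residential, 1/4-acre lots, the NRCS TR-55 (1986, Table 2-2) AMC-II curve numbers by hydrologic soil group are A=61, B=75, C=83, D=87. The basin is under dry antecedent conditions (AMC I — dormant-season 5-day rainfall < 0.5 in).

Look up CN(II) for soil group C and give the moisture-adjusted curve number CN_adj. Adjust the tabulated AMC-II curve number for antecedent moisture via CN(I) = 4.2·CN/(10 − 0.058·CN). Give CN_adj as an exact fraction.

CN_adj = 174300/2593 ≈ 67.219

NRCS table: residential, 1/4-acre lots, soil group C → CN(II) = 83
CN(I) from CN(II)=83: (4.2·83)/(10 − 0.058·83) = 174300/2593 ≈ 67.219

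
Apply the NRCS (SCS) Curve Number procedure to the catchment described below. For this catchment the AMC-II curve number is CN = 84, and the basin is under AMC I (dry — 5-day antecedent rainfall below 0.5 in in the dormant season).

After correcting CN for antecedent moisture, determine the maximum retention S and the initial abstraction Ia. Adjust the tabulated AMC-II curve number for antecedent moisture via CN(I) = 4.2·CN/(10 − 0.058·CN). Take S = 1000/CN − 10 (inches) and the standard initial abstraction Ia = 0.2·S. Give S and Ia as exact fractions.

Adjust CN=84 to AMC I: 4.2·84/(10 − 0.058·84) → (1764/5) ÷ (641/125) = 44100/641 ≈ 68.799
Max retention: S = 1000/(44100/641) − 10 = 2000/441 in (≈ 4.535 in)
Initial abstraction Ia = S/5 = (2000/441)/5 = 400/441 ≈ 0.907 in

S = 2000/441 in ≈ 4.535 in; Ia = 400/441 in ≈ 0.907 in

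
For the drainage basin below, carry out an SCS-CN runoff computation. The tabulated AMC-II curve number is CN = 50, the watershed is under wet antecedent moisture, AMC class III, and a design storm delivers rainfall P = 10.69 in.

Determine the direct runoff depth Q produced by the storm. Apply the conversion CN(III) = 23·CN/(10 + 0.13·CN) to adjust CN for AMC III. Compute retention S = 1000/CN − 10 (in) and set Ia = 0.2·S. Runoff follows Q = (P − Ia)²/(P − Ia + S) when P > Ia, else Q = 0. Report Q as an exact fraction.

CN(III) from CN(II)=50: (23·50)/(10 + 0.13·50) = 2300/33 ≈ 69.697
Retention S: 1000/CN − 10 with CN=69.697 → S = 100/23 ≈ 4.348 in
Ia = 0.2·(100/23) = 20/23 in ≈ 0.870 in
Excess rainfall: 10.690 − 0.870 = 9.820 in; P > Ia so Q > 0
Q = (22587/2300)²/((22587/2300) + 100/23) = (510172569/5290000)/(32587/2300) = 510172569/74950100 in ≈ 6.807 in

Q = 510172569/74950100 in ≈ 6.807 in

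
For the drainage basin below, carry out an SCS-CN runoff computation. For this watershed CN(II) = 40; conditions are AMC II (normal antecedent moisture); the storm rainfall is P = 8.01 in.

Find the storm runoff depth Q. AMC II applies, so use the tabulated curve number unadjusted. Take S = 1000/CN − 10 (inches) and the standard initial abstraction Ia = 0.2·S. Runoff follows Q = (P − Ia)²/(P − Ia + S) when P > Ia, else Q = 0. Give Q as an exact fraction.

CN(II) = 40; AMC II needs no correction.
S = 1000/40 − 10 = 15 in ≈ 15.000 in
Ia = 0.2·15 = 3 in ≈ 3.000 in
Since P=8.010 > Ia=3.000: effective rainfall P−Ia = 501/100 in
Q: (501/100)² ÷ (2001/100) = 83667/66700 in (≈ 1.254 in)

Q = 83667/66700 in ≈ 1.254 in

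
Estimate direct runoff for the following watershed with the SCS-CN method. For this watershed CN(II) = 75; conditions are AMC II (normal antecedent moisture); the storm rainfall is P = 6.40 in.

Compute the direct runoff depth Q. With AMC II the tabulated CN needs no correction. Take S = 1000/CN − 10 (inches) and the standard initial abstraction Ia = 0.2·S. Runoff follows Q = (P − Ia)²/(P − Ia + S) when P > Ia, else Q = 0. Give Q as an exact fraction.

Q = 1849/510 in ≈ 3.625 in

AMC II — tabulated CN = 75 applies directly.
Retention S: 1000/CN − 10 with CN=75.000 → S = 10/3 ≈ 3.333 in
Ia = 0.2S: 0.2·3.333 = 0.667 in (exactly 2/3)
Since P=6.400 > Ia=0.667: effective rainfall P−Ia = 86/15 in
Q: (86/15)² ÷ (136/15) = 1849/510 in (≈ 3.625 in)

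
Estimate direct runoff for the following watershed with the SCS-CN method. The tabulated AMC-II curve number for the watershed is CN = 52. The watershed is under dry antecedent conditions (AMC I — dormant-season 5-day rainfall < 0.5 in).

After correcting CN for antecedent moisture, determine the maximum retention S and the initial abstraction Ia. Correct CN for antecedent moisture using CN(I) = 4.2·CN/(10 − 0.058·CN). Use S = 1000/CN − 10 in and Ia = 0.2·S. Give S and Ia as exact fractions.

S = 2000/91 in ≈ 21.978 in; Ia = 400/91 in ≈ 4.396 in

Dry (AMC I): CN(I) = 4.2·52/(10 − 0.058·52) = (1092/5)/(873/125) = 9100/291 ≈ 31.271
S = 1000/(9100/291) − 10 = 2000/91 in ≈ 21.978 in
Initial abstraction Ia = S/5 = (2000/91)/5 = 400/91 ≈ 4.396 in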